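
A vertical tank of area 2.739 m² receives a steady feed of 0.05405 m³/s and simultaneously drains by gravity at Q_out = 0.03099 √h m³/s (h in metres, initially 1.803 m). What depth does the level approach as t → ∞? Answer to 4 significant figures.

3.042 m

Unsteady balance on liquid volume: A dh/dt = Q_in − 0.03099 √h. At steady state dh/dt = 0:
Q_in = 0.03099 √h_ss ⇒ √h_ss = 0.05405/0.03099 = 1.74411.
h_ss = 1.74411² = 3.04192 m. (Since h₀ = 1.803 m < h_ss, the level will rise toward this value.)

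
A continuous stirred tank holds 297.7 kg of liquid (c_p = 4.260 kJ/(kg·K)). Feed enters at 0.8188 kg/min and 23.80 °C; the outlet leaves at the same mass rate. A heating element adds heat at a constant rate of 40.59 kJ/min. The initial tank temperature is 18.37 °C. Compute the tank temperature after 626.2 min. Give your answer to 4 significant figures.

Energy balance: M c_p dT/dt = ṁ c_p (T_in − T) + 40.59.
Rearrange: dT/dt = (T_ss − T)/τ with τ = M/ṁ = 363.581 min and T_ss = T_in + Q̇/(ṁ c_p) = 35.4367 °C.
This is linear first-order; T(t) = T_ss + (T₀ − T_ss) e^(−t/τ).
T(626.2) = 35.4367 + (-17.0667)·e^(−626.2/363.581) = 35.4367 + (-17.0667)·0.178652 = 32.3877 °C.

32.39 °C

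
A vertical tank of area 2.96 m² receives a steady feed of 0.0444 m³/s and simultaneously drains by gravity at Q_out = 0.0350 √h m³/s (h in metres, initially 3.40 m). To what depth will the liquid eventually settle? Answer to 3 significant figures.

Level balance: A dh/dt = 0.0444 − 0.0350 √h. Setting dh/dt = 0:
Q_in = 0.0350 √h_ss ⇒ √h_ss = 0.0444/0.0350 = 1.2686.
h_ss = 1.2686² = 1.6093 m. (Since h₀ = 3.40 m > h_ss, the level will fall toward this value.)

1.61 m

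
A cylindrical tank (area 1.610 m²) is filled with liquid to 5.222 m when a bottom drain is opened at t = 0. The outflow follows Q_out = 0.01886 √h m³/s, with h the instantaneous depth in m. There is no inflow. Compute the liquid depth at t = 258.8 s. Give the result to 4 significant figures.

Volume balance on the tank: A dh/dt = −0.01886 √h.
Separate and integrate: 2(√h − √h₀) = −(0.01886/A) t.
√h = √5.222 − 0.01886·258.8/(2·1.610) = 2.28517 − 1.51583 = 0.769341.
h = 0.769341² = 0.591886 m.

0.5919 m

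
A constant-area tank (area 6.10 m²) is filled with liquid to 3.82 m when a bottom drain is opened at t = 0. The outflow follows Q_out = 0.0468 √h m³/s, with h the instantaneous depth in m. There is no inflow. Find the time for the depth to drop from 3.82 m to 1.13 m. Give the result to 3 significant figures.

Mass balance (ρ constant): A dh/dt = −0.0468 √h.
Separate and integrate: 2(√h − √h₀) = −(0.0468/A) t.
t = 2A(√h₀ − √h)/0.0468 = 2·6.10·(√3.82 − √1.13)/0.0468
  = 12.200 × (1.9545 − 1.0630) / 0.0468 = 232.39 s.

232 s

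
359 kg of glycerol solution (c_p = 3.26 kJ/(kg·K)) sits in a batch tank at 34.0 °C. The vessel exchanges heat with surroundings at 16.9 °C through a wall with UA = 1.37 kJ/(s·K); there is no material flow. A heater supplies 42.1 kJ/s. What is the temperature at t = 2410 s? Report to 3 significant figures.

Lumped-capacitance energy balance: M c_p dT/dt = UA(T_amb − T) + Q̇.
dT/dt = (T_ss − T)/τ with T_ss = T_amb + Q̇/UA = 16.9 + 42.1/1.37 = 47.630 °C, τ = M c_p/UA = 359·3.26/1.37 = 854.26 s.
Solution: T(t) = T_ss + (T₀ − T_ss) e^(−t/τ).
T(2410) = 47.630 + (-13.630)·0.059538 = 46.818 °C.

46.8 °C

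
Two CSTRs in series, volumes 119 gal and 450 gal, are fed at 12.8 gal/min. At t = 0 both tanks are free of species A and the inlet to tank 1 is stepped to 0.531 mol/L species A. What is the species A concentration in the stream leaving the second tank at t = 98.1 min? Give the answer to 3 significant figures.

0.487 mol/L

Each tank obeys Vᵢ dCᵢ/dt = Q(Cᵢ₋₁ − Cᵢ), so τᵢ = Vᵢ/Q.
τ₁ = 119/12.8 = 9.2969 min; τ₂ = 450/12.8 = 35.156 min.
Tank 1: C₁ = C_in(1 − e^(−t/τ₁)). Tank 2 (τ₁ ≠ τ₂): C₂ = C_in[1 − (τ₁ e^(−t/τ₁) − τ₂ e^(−t/τ₂))/(τ₁ − τ₂)].
At t = 98.1: e^(−t/τ₁) = 2.6143e-05, e^(−t/τ₂) = 0.061397.
C₂ = 0.531·[1 − (9.2969·2.6143e-05 − 35.156·0.061397)/(-25.859)] = 0.531·0.91654 = 0.48668 mol/L.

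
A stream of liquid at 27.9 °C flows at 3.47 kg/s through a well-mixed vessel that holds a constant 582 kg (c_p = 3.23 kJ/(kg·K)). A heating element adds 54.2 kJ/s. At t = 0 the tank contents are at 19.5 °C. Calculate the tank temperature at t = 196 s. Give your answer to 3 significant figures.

28.6 °C

Heat balance on the well-mixed liquid: M c_p dT/dt = ṁ c_p (T_in − T) + 54.2.
τ = M/ṁ = 167.72 s; T_ss = T_in + Q̇/(ṁ c_p) = 27.9 + 54.2/(3.47·3.23) = 32.736 °C.
T approaches T_ss exponentially: T(t) = T_ss + (T₀ − T_ss) e^(−t/τ).
T(196) = 32.736 + (-13.236)·e^(−196/167.72) = 32.736 + (-13.236)·0.31080 = 28.622 °C.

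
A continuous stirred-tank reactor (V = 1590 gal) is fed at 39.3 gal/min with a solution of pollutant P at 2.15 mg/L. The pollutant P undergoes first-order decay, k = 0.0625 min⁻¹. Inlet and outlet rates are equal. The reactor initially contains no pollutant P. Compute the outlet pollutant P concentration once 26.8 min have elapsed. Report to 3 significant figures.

Accumulation = in − out − consumed: V dC/dt = Q C_in − Q C − k V C.
dC/dt = (Q/V) C_in − (Q/V + k) C; effective rate a = Q/V + k = 0.024717 + 0.0625 = 0.087217 min⁻¹.
C_ss = Q C_in/(Q + kV) = 0.60930 mg/L; C(t) = C_ss + (C₀ − C_ss) e^(−a t).
C(26.8) = 0.60930 + (-0.60930)·e^(−0.087217·26.8) = 0.60930 + (-0.60930)·0.096577 = 0.55046 mg/L.

0.550 mg/L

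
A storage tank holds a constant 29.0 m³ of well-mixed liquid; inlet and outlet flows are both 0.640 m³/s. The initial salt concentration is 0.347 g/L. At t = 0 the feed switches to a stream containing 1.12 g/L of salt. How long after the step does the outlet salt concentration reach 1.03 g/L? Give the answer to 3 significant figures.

Accumulation = in − out for the solute gives V dC/dt = Q(C_in − C), so τ = V/Q = 45.312 s.
C(t) = C_in + (C₀ − C_in) e^(−t/τ). Set C = 1.03 and solve for t:
e^(−t/τ) = (C − C_in)/(C₀ − C_in) = (1.03 − 1.12)/(0.347 − 1.12) = 0.11643
t = −τ ln(…) = 45.312 × 2.1505 = 97.443 s.

97.4 s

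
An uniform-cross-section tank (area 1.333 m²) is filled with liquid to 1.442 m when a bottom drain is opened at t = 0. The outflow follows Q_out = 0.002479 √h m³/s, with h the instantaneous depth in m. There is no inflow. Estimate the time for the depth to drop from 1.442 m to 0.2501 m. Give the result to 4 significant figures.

753.6 s

A dh/dt = −Q_out = −0.002479 √h.
∫ h^(−1/2) dh = −(0.002479/A) ∫ dt, giving 2√h = 2√h₀ − (0.002479/A) t.
t = 2A(√h₀ − √h)/0.002479 = 2·1.333·(√1.442 − √0.2501)/0.002479
  = 2.66600 × (1.20083 − 0.500100) / 0.002479 = 753.592 s.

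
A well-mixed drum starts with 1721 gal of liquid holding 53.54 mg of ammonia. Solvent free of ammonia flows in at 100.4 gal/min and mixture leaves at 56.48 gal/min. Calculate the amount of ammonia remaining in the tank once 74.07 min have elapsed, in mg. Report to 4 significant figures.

13.67 mg

Let m(t) be the amount of ammonia. Volume: V(t) = V₀ + (Q_in − Q_out) t = 1721 + 43.9200 t; V(74.07) = 4974.15 gal.
Solute balance: dm/dt = 0 − Q_out C = −Q_out m/V(t).
dm/m = −Q_out dt/(V₀ + 43.9200 t); integrating gives ln(m/m₀) = −(Q_out/(Q_in−Q_out)) ln(V/V₀).
m = m₀ (V₀/V)^(Q_out/(Q_in−Q_out)) = 53.54 × (1721/4974.15)^(1.28597) = 13.6749 mg.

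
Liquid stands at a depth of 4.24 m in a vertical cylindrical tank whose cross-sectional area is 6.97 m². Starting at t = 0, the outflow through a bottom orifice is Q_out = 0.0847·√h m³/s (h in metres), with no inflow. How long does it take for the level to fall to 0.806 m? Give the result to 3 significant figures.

With no inflow, A dh/dt = −0.0847 √h.
∫ h^(−1/2) dh = −(0.0847/A) ∫ dt, giving 2√h = 2√h₀ − (0.0847/A) t.
t = 2A(√h₀ − √h)/0.0847 = 2·6.97·(√4.24 − √0.806)/0.0847
  = 13.940 × (2.0591 − 0.89778) / 0.0847 = 191.14 s.

191 s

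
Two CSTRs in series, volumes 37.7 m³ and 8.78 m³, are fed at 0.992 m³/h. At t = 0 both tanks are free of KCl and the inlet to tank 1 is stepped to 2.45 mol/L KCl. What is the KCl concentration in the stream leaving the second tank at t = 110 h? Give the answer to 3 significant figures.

2.27 mol/L

Time constants: τᵢ = Vᵢ/Q for each well-mixed tank.
τ₁ = 37.7/0.992 = 38.004 h; τ₂ = 8.78/0.992 = 8.8508 h.
Tank 1: C₁ = C_in(1 − e^(−t/τ₁)). Tank 2 (τ₁ ≠ τ₂): C₂ = C_in[1 − (τ₁ e^(−t/τ₁) − τ₂ e^(−t/τ₂))/(τ₁ − τ₂)].
At t = 110: e^(−t/τ₁) = 0.055331, e^(−t/τ₂) = 4.0039e-06.
C₂ = 2.45·[1 − (38.004·0.055331 − 8.8508·4.0039e-06)/(29.153)] = 2.45·0.92787 = 2.2733 mol/L.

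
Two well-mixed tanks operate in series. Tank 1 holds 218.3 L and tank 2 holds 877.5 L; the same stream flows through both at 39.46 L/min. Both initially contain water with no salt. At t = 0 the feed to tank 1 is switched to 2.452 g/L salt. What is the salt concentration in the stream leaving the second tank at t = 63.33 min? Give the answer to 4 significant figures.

Time constants: τᵢ = Vᵢ/Q for each well-mixed tank.
τ₁ = 218.3/39.46 = 5.53218 min; τ₂ = 877.5/39.46 = 22.2377 min.
Tank 1: C₁ = C_in(1 − e^(−t/τ₁)). Tank 2 (τ₁ ≠ τ₂): C₂ = C_in[1 − (τ₁ e^(−t/τ₁) − τ₂ e^(−t/τ₂))/(τ₁ − τ₂)].
At t = 63.33: e^(−t/τ₁) = 1.06755e-05, e^(−t/τ₂) = 0.0579679.
C₂ = 2.452·[1 − (5.53218·1.06755e-05 − 22.2377·0.0579679)/(-16.7055)] = 2.452·0.922839 = 2.26280 g/L.

2.263 g/L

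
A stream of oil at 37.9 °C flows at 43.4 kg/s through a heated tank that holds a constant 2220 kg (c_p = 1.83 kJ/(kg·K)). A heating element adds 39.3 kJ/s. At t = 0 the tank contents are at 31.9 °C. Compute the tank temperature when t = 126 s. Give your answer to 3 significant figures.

37.8 °C

M c_p dT/dt = ṁ c_p (T_in − T) + Q̇.
Rearrange: dT/dt = (T_ss − T)/τ with τ = M/ṁ = 51.152 s and T_ss = T_in + Q̇/(ṁ c_p) = 38.395 °C.
Integrating: T(t) = T_ss + (T₀ − T_ss) e^(−t/τ).
T(126) = 38.395 + (-6.4948)·e^(−126/51.152) = 38.395 + (-6.4948)·0.085158 = 37.842 °C.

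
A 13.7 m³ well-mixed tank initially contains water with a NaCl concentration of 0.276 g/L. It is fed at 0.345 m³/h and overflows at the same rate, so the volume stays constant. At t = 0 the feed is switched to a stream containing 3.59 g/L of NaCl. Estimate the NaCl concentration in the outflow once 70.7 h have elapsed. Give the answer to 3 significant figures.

Transient balance on the dissolved component: V dC/dt = Q(C_in − C).
So dC/dt = (C_in − C)/τ with τ = V/Q = 13.7/0.345 = 39.710 h.
C approaches C_in exponentially: C(t) = C_in + (C₀ − C_in) e^(−t/τ).
C(70.7) = 3.59 + (0.276 − 3.59)·e^(−70.7/39.710) = 3.59 + (-3.3140)·0.16857 = 3.0314 g/L.

3.03 g/L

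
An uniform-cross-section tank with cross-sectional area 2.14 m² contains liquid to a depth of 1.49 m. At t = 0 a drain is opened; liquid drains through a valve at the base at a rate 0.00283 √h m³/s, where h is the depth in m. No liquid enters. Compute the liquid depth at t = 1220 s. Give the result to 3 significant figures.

With no inflow, A dh/dt = −0.00283 √h.
∫ h^(−1/2) dh = −(0.00283/A) ∫ dt, giving 2√h = 2√h₀ − (0.00283/A) t.
√h = √1.49 − 0.00283·1220/(2·2.14) = 1.2207 − 0.80668 = 0.41397.
h = 0.41397² = 0.17137 m.

0.171 m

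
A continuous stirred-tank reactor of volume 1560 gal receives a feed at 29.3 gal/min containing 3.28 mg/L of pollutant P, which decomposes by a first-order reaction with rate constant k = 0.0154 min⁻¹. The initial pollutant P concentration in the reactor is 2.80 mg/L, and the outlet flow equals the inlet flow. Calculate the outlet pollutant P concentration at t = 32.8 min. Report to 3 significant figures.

2.13 mg/L

Accumulation = in − out − consumed: V dC/dt = Q C_in − Q C − k V C.
This is linear with rate a = Q/V + k = 0.034182 min⁻¹.
C_ss = Q C_in/(Q + kV) = 1.8023 mg/L; C(t) = C_ss + (C₀ − C_ss) e^(−a t).
C(32.8) = 1.8023 + (0.99773)·e^(−0.034182·32.8) = 1.8023 + (0.99773)·0.32590 = 2.1274 mg/L.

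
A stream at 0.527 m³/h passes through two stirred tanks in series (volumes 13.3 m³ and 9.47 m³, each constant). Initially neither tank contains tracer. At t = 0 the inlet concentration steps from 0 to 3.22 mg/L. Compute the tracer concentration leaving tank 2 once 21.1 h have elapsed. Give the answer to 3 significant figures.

0.834 mg/L

Time constants: τᵢ = Vᵢ/Q for each well-mixed tank.
τ₁ = 13.3/0.527 = 25.237 h; τ₂ = 9.47/0.527 = 17.970 h.
Tank 1: C₁ = C_in(1 − e^(−t/τ₁)). Tank 2 (τ₁ ≠ τ₂): C₂ = C_in[1 − (τ₁ e^(−t/τ₁) − τ₂ e^(−t/τ₂))/(τ₁ − τ₂)].
At t = 21.1: e^(−t/τ₁) = 0.43341, e^(−t/τ₂) = 0.30907.
C₂ = 3.22·[1 − (25.237·0.43341 − 17.970·0.30907)/(7.2676)] = 3.22·0.25913 = 0.83440 mg/L.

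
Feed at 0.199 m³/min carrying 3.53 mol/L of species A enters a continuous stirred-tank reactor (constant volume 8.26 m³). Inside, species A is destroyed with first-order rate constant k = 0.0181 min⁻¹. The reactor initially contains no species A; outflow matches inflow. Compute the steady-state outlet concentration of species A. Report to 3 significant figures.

2.02 mol/L

V dC/dt = Q(C_in − C) − k V C.
At steady state: 0 = Q C_in − (Q + kV) C_ss, so C_ss = Q C_in/(Q + kV).
C_ss = 0.199·3.53/(0.199 + 0.0181·8.26) = 0.70247/0.34851 = 2.0157 mol/L.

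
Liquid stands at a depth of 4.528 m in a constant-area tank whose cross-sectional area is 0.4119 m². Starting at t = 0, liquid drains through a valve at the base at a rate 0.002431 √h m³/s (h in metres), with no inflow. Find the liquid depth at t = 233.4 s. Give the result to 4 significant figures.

Accumulation of liquid (constant cross-section A): A dh/dt = −0.002431 √h.
This is separable: 2 d(√h)/dt = −0.002431/A, so √h = √h₀ − (0.002431/(2A)) t.
√h = √4.528 − 0.002431·233.4/(2·0.4119) = 2.12791 − 0.688754 = 1.43916.
h = 1.43916² = 2.07117 m.

2.071 m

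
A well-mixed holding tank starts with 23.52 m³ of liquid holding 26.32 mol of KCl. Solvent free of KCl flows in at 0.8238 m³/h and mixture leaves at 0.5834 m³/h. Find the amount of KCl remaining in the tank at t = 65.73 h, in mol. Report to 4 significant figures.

Let m(t) be the amount of KCl. Volume: V(t) = V₀ + (Q_in − Q_out) t = 23.52 + 0.240400 t; V(65.73) = 39.3215 m³.
Species balance (pure solvent in): dm/dt = −Q_out · m/V(t).
dm/m = −Q_out dt/(V₀ + 0.240400 t); integrating gives ln(m/m₀) = −(Q_out/(Q_in−Q_out)) ln(V/V₀).
m = m₀ (V₀/V)^(Q_out/(Q_in−Q_out)) = 26.32 × (23.52/39.3215)^(2.42679) = 7.56214 mol.

7.562 mol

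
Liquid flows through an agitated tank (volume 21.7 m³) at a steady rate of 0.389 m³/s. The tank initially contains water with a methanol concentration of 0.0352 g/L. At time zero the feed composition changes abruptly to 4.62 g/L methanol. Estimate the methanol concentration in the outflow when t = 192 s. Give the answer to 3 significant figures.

Transient balance on the dissolved component: V dC/dt = Q(C_in − C).
So dC/dt = (C_in − C)/τ with τ = V/Q = 21.7/0.389 = 55.784 s.
This is linear first-order; C(t) = C_in + (C₀ − C_in) e^(−t/τ).
C(192) = 4.62 + (0.0352 − 4.62)·e^(−192/55.784) = 4.62 + (-4.5848)·0.032006 = 4.4733 g/L.

4.47 g/L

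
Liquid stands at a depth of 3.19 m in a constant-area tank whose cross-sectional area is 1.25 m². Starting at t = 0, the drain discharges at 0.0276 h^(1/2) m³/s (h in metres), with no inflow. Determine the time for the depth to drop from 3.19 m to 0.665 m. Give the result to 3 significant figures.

Unsteady balance on liquid volume: A dh/dt = −0.0276 √h.
∫ h^(−1/2) dh = −(0.0276/A) ∫ dt, giving 2√h = 2√h₀ − (0.0276/A) t.
t = 2A(√h₀ − √h)/0.0276 = 2·1.25·(√3.19 − √0.665)/0.0276
  = 2.5000 × (1.7861 − 0.81548) / 0.0276 = 87.915 s.

87.9 s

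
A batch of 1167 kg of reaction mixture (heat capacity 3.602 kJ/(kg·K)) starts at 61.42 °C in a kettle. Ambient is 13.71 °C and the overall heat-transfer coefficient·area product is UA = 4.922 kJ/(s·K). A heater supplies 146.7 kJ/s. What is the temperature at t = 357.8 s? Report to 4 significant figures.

55.29 °C

Lumped-capacitance energy balance: M c_p dT/dt = UA(T_amb − T) + Q̇.
dT/dt = (T_ss − T)/τ with T_ss = T_amb + Q̇/UA = 13.71 + 146.7/4.922 = 43.5150 °C, τ = M c_p/UA = 1167·3.602/4.922 = 854.030 s.
Solution: T(t) = T_ss + (T₀ − T_ss) e^(−t/τ).
T(357.8) = 43.5150 + (17.9050)·0.657734 = 55.2917 °C.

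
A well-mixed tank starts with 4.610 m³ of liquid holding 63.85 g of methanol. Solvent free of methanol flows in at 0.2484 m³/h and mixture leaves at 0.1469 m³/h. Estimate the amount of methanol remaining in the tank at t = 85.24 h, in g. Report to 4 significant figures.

13.84 g

Let m(t) be the amount of methanol. Volume: V(t) = V₀ + (Q_in − Q_out) t = 4.610 + 0.101500 t; V(85.24) = 13.2619 m³.
Species balance (pure solvent in): dm/dt = −Q_out · m/V(t).
Separate: dm/m = −Q_out dt/V(t) ⇒ ln(m/m₀) = −(Q_out/(Q_in−Q_out)) ln(V/V₀).
m = m₀ (V₀/V)^(Q_out/(Q_in−Q_out)) = 63.85 × (4.610/13.2619)^(1.44729) = 13.8355 g.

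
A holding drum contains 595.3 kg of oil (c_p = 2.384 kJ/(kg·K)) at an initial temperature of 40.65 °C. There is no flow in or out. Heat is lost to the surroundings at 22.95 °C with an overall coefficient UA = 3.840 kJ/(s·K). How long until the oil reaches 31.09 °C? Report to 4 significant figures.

287.1 s

Lumped-capacitance energy balance: M c_p dT/dt = UA(T_amb − T).
τ = M c_p/UA = 369.582 s; T_ss = T_amb = 22.9500 °C.
T(t) = T_ss + (T₀ − T_ss)e^(−t/τ); set T = 31.09:
t = −τ ln[(T − T_ss)/(T₀ − T_ss)] = −369.582 · ln(0.459887) = 287.082 s.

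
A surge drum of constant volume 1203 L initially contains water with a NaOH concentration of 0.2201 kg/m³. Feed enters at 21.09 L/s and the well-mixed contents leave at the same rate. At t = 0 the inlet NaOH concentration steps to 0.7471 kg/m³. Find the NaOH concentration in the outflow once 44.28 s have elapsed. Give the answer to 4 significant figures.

0.5046 kg/m³

Species balance on the tank: V dC/dt = Q(C_in − C).
So dC/dt = (C_in − C)/τ with τ = V/Q = 1203/21.09 = 57.0413 s.
Integrating: C(t) = C_in + (C₀ − C_in) e^(−t/τ).
C(44.28) = 0.7471 + (0.2201 − 0.7471)·e^(−44.28/57.0413) = 0.7471 + (-0.527000)·0.460114 = 0.504620 kg/m³.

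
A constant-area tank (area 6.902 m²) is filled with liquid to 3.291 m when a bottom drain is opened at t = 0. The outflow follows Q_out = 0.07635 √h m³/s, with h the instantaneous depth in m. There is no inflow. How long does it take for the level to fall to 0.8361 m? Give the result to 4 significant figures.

162.7 s

With no inflow, A dh/dt = −0.07635 √h.
∫ h^(−1/2) dh = −(0.07635/A) ∫ dt, giving 2√h = 2√h₀ − (0.07635/A) t.
t = 2A(√h₀ − √h)/0.07635 = 2·6.902·(√3.291 − √0.8361)/0.07635
  = 13.8040 × (1.81411 − 0.914385) / 0.07635 = 162.670 s.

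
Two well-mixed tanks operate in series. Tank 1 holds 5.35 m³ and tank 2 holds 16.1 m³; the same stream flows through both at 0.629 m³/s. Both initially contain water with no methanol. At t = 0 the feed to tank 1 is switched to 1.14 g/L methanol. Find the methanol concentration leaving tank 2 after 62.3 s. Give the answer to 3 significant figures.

0.991 g/L

Time constants: τᵢ = Vᵢ/Q for each well-mixed tank.
τ₁ = 5.35/0.629 = 8.5056 s; τ₂ = 16.1/0.629 = 25.596 s.
Tank 1: C₁ = C_in(1 − e^(−t/τ₁)). Tank 2 (τ₁ ≠ τ₂): C₂ = C_in[1 − (τ₁ e^(−t/τ₁) − τ₂ e^(−t/τ₂))/(τ₁ − τ₂)].
At t = 62.3: e^(−t/τ₁) = 0.00065911, e^(−t/τ₂) = 0.087689.
C₂ = 1.14·[1 − (8.5056·0.00065911 − 25.596·0.087689)/(-17.091)] = 1.14·0.86900 = 0.99066 g/L.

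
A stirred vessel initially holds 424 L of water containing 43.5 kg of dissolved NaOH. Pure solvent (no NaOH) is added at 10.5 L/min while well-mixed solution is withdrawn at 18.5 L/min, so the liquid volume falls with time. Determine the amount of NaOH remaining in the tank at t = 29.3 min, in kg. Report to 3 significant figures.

6.76 kg

Total volume: dV/dt = Q_in − Q_out = -8.0000 L/min, so V(t) = 424 − 8.0000 t and V(29.3) = 189.60 L.
No NaOH enters, so dm/dt = −Q_out · (m/V).
dm/m = −Q_out dt/(V₀ − 8.0000 t); integrating gives ln(m/m₀) = −(Q_out/(Q_in−Q_out)) ln(V/V₀).
m = m₀ (V₀/V)^(Q_out/(Q_in−Q_out)) = 43.5 × (424/189.60)^(-2.3125) = 6.7641 kg.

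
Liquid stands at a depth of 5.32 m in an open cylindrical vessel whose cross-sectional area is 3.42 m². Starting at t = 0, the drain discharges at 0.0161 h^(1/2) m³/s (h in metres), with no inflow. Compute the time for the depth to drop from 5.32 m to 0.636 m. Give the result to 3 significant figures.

641 s

With no inflow, A dh/dt = −0.0161 √h.
This is separable: 2 d(√h)/dt = −0.0161/A, so √h = √h₀ − (0.0161/(2A)) t.
t = 2A(√h₀ − √h)/0.0161 = 2·3.42·(√5.32 − √0.636)/0.0161
  = 6.8400 × (2.3065 − 0.79750) / 0.0161 = 641.10 s.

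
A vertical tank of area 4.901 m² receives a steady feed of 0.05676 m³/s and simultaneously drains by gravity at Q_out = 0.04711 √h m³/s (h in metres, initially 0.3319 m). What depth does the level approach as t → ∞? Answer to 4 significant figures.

1.452 m

Volume balance on the tank: A dh/dt = Q_in − 0.04711 √h. At steady state dh/dt = 0:
Q_in = 0.04711 √h_ss ⇒ √h_ss = 0.05676/0.04711 = 1.20484.
h_ss = 1.20484² = 1.45164 m. (Since h₀ = 0.3319 m < h_ss, the level will rise toward this value.)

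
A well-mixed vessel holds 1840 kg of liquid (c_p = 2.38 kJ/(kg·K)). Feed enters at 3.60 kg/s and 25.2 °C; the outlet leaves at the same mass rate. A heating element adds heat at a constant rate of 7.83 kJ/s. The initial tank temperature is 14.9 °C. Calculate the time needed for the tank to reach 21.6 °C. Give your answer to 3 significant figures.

465 s

Unsteady energy balance on the tank contents: M c_p dT/dt = ṁ c_p (T_in − T) + 7.83.
τ = M/ṁ = 511.11 s; T_ss = T_in + Q̇/(ṁ c_p) = 26.114 °C.
T(t) = T_ss + (T₀ − T_ss) e^(−t/τ). Set T = 21.6:
e^(−t/τ) = (21.6 − 26.114)/(14.9 − 26.114) = 0.40253
t = −511.11 · ln(0.40253) = 465.11 s.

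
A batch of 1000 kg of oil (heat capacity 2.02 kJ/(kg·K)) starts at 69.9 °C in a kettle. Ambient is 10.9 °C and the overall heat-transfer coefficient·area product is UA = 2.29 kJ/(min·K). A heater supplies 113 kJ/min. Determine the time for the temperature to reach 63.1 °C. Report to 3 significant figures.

M c_p dT/dt = −UA(T − T_amb) + Q̇.
τ = M c_p/UA = 882.10 min; T_ss = T_amb + Q̇/UA = 10.9 + 113/2.29 = 60.245 °C.
T(t) = T_ss + (T₀ − T_ss)e^(−t/τ); set T = 63.1:
t = −τ ln[(T − T_ss)/(T₀ − T_ss)] = −882.10 · ln(0.29570) = 1074.7 min.

1070 min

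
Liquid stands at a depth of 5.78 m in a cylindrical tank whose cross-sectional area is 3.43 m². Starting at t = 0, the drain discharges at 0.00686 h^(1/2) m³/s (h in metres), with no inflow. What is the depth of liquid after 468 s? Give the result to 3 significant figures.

3.75 m

A dh/dt = −Q_out = −0.00686 √h.
This is separable: 2 d(√h)/dt = −0.00686/A, so √h = √h₀ − (0.00686/(2A)) t.
√h = √5.78 − 0.00686·468/(2·3.43) = 2.4042 − 0.46800 = 1.9362.
h = 1.9362² = 3.7487 m.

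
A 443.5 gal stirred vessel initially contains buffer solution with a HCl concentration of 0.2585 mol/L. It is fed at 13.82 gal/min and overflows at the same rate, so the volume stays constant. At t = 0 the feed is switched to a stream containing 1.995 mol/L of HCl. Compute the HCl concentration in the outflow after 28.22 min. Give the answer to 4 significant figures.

Mass balance on the solute (V constant): V dC/dt = Q(C_in − C).
Rewrite as dC/dt + C/τ = C_in/τ, τ = V/Q = 32.0912 min.
This is linear first-order; C(t) = C_in + (C₀ − C_in) e^(−t/τ).
C(28.22) = 1.995 + (0.2585 − 1.995)·e^(−28.22/32.0912) = 1.995 + (-1.73650)·0.415044 = 1.27428 mol/L.

1.274 mol/L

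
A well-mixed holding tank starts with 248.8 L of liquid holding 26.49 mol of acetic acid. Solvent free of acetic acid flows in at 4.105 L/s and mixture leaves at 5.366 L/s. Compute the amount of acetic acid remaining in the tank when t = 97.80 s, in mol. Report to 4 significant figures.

Total volume: dV/dt = Q_in − Q_out = -1.26100 L/s, so V(t) = 248.8 − 1.26100 t and V(97.80) = 125.474 L.
No acetic acid enters, so dm/dt = −Q_out · (m/V).
dm/m = −Q_out dt/(V₀ − 1.26100 t); integrating gives ln(m/m₀) = −(Q_out/(Q_in−Q_out)) ln(V/V₀).
m = m₀ (V₀/V)^(Q_out/(Q_in−Q_out)) = 26.49 × (248.8/125.474)^(-4.25535) = 1.43874 mol.

1.439 mol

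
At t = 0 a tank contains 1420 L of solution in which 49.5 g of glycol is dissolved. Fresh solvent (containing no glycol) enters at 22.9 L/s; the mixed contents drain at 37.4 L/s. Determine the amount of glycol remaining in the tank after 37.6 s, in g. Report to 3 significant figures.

14.2 g

Let m(t) be the amount of glycol. Volume: V(t) = V₀ + (Q_in − Q_out) t = 1420 − 14.500 t; V(37.6) = 874.80 L.
Solute balance: dm/dt = 0 − Q_out C = −Q_out m/V(t).
dm/m = −Q_out dt/(V₀ − 14.500 t); integrating gives ln(m/m₀) = −(Q_out/(Q_in−Q_out)) ln(V/V₀).
m = m₀ (V₀/V)^(Q_out/(Q_in−Q_out)) = 49.5 × (1420/874.80)^(-2.5793) = 14.190 g.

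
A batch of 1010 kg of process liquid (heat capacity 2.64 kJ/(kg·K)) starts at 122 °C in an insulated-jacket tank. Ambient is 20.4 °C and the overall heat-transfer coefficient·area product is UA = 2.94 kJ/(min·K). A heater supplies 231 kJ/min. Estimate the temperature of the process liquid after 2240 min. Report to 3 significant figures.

101 °C

Heat balance on the well-mixed liquid: M c_p dT/dt = −UA(T − T_amb) + Q̇.
dT/dt = (T_ss − T)/τ with T_ss = T_amb + Q̇/UA = 20.4 + 231/2.94 = 98.971 °C, τ = M c_p/UA = 1010·2.64/2.94 = 906.94 min.
This is linear first-order; T(t) = T_ss + (T₀ − T_ss) e^(−t/τ).
T(2240) = 98.971 + (23.029)·0.084598 = 100.92 °C.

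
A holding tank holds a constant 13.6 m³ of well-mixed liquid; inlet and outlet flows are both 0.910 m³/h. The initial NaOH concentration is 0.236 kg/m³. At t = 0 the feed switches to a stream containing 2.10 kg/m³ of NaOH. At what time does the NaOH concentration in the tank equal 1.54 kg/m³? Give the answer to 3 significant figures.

Species balance: V dC/dt = Q(C_in − C) ⇒ τ = V/Q = 14.945 h.
C(t) = C_in + (C₀ − C_in) e^(−t/τ). Set C = 1.54 and solve for t:
e^(−t/τ) = (C − C_in)/(C₀ − C_in) = (1.54 − 2.10)/(0.236 − 2.10) = 0.30043
t = −τ ln(…) = 14.945 × 1.2025 = 17.972 h.

18.0 h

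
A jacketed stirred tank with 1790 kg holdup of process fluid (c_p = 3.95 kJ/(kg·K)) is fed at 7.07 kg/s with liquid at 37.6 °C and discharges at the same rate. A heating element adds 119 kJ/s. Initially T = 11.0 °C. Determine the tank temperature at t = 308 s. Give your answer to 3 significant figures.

M c_p dT/dt = ṁ c_p (T_in − T) + Q̇.
τ = M/ṁ = 253.18 s; T_ss = T_in + Q̇/(ṁ c_p) = 37.6 + 119/(7.07·3.95) = 41.861 °C.
Solution: T(t) = T_ss + (T₀ − T_ss) e^(−t/τ).
T(308) = 41.861 + (-30.861)·e^(−308/253.18) = 41.861 + (-30.861)·0.29626 = 32.718 °C.

32.7 °C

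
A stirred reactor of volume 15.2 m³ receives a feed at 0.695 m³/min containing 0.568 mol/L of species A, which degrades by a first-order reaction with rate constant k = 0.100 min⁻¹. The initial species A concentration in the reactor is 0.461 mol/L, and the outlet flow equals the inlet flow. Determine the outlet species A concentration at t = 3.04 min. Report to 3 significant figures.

Accumulation = in − out − consumed: V dC/dt = Q C_in − Q C − k V C.
This is linear with rate a = Q/V + k = 0.14572 min⁻¹.
C_ss = Q C_in/(Q + kV) = 0.17822 mol/L; C(t) = C_ss + (C₀ − C_ss) e^(−a t).
C(3.04) = 0.17822 + (0.28278)·e^(−0.14572·3.04) = 0.17822 + (0.28278)·0.64211 = 0.35980 mol/L.

0.360 mol/L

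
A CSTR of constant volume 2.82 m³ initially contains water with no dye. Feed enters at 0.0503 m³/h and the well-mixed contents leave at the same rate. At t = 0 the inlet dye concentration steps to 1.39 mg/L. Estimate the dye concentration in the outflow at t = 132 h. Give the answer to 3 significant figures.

Unsteady species balance (constant V, well mixed): V dC/dt = Q(C_in − C).
So dC/dt = (C_in − C)/τ with τ = V/Q = 2.82/0.0503 = 56.064 h.
C approaches C_in exponentially: C(t) = C_in + (C₀ − C_in) e^(−t/τ).
C(132) = 1.39 + (0 − 1.39)·e^(−132/56.064) = 1.39 + (-1.3900)·0.094944 = 1.2580 mg/L.

1.26 mg/L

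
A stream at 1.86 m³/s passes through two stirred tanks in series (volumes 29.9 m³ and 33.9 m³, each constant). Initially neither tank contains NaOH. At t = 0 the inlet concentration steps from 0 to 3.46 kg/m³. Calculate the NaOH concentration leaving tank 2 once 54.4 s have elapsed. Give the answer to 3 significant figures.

Species balance on tank i: dCᵢ/dt = (Cᵢ₋₁ − Cᵢ)/τᵢ with τᵢ = Vᵢ/Q.
τ₁ = 29.9/1.86 = 16.075 s; τ₂ = 33.9/1.86 = 18.226 s.
Tank 1: C₁ = C_in(1 − e^(−t/τ₁)). Tank 2 (τ₁ ≠ τ₂): C₂ = C_in[1 − (τ₁ e^(−t/τ₁) − τ₂ e^(−t/τ₂))/(τ₁ − τ₂)].
At t = 54.4: e^(−t/τ₁) = 0.033909, e^(−t/τ₂) = 0.050551.
C₂ = 3.46·[1 − (16.075·0.033909 − 18.226·0.050551)/(-2.1505)] = 3.46·0.82505 = 2.8547 kg/m³.

2.85 kg/m³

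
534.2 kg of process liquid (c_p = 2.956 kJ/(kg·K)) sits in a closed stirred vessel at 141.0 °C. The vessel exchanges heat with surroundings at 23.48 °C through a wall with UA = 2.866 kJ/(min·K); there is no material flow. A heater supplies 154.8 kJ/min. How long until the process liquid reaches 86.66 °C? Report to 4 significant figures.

First-law balance (no shaft work): M c_p dT/dt = −UA(T − T_amb) + Q̇.
τ = M c_p/UA = 550.975 min; T_ss = T_amb + Q̇/UA = 23.48 + 154.8/2.866 = 77.4926 °C.
T(t) = T_ss + (T₀ − T_ss)e^(−t/τ); set T = 86.66:
t = −τ ln[(T − T_ss)/(T₀ − T_ss)] = −550.975 · ln(0.144352) = 1066.41 min.

1066 min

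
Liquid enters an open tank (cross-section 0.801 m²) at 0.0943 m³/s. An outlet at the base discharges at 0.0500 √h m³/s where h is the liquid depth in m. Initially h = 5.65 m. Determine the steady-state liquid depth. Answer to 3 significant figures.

3.56 m

Mass balance (ρ constant): A dh/dt = Q_in − 0.0500 √h. At steady state dh/dt = 0:
Q_in = 0.0500 √h_ss ⇒ √h_ss = 0.0943/0.0500 = 1.8860.
h_ss = 1.8860² = 3.5570 m. (Since h₀ = 5.65 m > h_ss, the level will fall toward this value.)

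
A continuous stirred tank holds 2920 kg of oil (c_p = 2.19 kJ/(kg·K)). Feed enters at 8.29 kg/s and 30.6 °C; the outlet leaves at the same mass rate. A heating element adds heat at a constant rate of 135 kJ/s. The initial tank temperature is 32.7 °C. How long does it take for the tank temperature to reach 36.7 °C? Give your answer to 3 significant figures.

488 s

M c_p dT/dt = ṁ c_p (T_in − T) + Q̇.
τ = M/ṁ = 352.23 s; T_ss = T_in + Q̇/(ṁ c_p) = 38.036 °C.
T(t) = T_ss + (T₀ − T_ss) e^(−t/τ). Set T = 36.7:
e^(−t/τ) = (36.7 − 38.036)/(32.7 − 38.036) = 0.25036
t = −352.23 · ln(0.25036) = 487.78 s.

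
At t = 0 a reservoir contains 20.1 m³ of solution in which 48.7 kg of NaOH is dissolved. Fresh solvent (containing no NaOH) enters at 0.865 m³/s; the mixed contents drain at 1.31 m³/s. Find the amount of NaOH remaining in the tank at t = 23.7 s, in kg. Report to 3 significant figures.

Total volume: dV/dt = Q_in − Q_out = -0.44500 m³/s, so V(t) = 20.1 − 0.44500 t and V(23.7) = 9.5535 m³.
Species balance (pure solvent in): dm/dt = −Q_out · m/V(t).
dm/m = −Q_out dt/(V₀ − 0.44500 t); integrating gives ln(m/m₀) = −(Q_out/(Q_in−Q_out)) ln(V/V₀).
m = m₀ (V₀/V)^(Q_out/(Q_in−Q_out)) = 48.7 × (20.1/9.5535)^(-2.9438) = 5.4523 kg.

5.45 kg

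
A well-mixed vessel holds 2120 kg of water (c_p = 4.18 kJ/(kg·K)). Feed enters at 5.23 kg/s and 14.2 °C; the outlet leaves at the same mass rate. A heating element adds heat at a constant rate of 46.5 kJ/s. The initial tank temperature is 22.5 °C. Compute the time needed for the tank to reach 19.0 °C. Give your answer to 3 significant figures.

M c_p dT/dt = ṁ c_p (T_in − T) + Q̇.
τ = M/ṁ = 405.35 s; T_ss = T_in + Q̇/(ṁ c_p) = 16.327 °C.
T(t) = T_ss + (T₀ − T_ss) e^(−t/τ). Set T = 19.0:
e^(−t/τ) = (19.0 − 16.327)/(22.5 − 16.327) = 0.43301
t = −405.35 · ln(0.43301) = 339.28 s.

339 s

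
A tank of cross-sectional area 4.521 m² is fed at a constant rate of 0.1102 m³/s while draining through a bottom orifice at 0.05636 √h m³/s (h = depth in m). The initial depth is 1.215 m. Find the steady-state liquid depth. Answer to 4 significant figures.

3.823 m

A dh/dt = Q_in − 0.05636 √h. Steady state requires inflow = outflow:
Q_in = 0.05636 √h_ss ⇒ √h_ss = 0.1102/0.05636 = 1.95529.
h_ss = 1.95529² = 3.82315 m. (Since h₀ = 1.215 m < h_ss, the level will rise toward this value.)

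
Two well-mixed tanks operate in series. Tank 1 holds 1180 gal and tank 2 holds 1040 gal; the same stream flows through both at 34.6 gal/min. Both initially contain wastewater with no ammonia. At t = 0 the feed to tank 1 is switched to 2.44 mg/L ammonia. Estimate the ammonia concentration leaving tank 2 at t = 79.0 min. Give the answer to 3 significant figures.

1.72 mg/L

Species balance on tank i: dCᵢ/dt = (Cᵢ₋₁ − Cᵢ)/τᵢ with τᵢ = Vᵢ/Q.
τ₁ = 1180/34.6 = 34.104 min; τ₂ = 1040/34.6 = 30.058 min.
Tank 1: C₁ = C_in(1 − e^(−t/τ₁)). Tank 2 (τ₁ ≠ τ₂): C₂ = C_in[1 − (τ₁ e^(−t/τ₁) − τ₂ e^(−t/τ₂))/(τ₁ − τ₂)].
At t = 79.0: e^(−t/τ₁) = 0.098624, e^(−t/τ₂) = 0.072203.
C₂ = 2.44·[1 − (34.104·0.098624 − 30.058·0.072203)/(4.0462)] = 2.44·0.70511 = 1.7205 mg/L.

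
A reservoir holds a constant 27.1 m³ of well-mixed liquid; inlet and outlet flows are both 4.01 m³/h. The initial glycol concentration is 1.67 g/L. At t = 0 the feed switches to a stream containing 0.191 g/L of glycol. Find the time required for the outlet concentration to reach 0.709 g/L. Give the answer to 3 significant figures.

7.09 h

Species balance: V dC/dt = Q(C_in − C) ⇒ τ = V/Q = 6.7581 h.
C(t) = C_in + (C₀ − C_in) e^(−t/τ). Set C = 0.709 and solve for t:
e^(−t/τ) = (C − C_in)/(C₀ − C_in) = (0.709 − 0.191)/(1.67 − 0.191) = 0.35024
t = −τ ln(…) = 6.7581 × 1.0491 = 7.0902 h.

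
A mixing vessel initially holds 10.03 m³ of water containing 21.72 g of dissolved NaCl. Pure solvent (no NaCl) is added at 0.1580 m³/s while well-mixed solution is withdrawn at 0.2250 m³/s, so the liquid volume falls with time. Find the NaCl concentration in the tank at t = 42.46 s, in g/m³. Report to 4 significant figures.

Total volume: dV/dt = Q_in − Q_out = -0.0670000 m³/s, so V(t) = 10.03 − 0.0670000 t and V(42.46) = 7.18518 m³.
No NaCl enters, so dm/dt = −Q_out · (m/V).
Separate: dm/m = −Q_out dt/V(t) ⇒ ln(m/m₀) = −(Q_out/(Q_in−Q_out)) ln(V/V₀).
m = m₀ (V₀/V)^(Q_out/(Q_in−Q_out)) = 21.72 × (10.03/7.18518)^(-3.35821) = 7.08563 g.
C = m/V = 7.08563/7.18518 = 0.986146 g/m³.

0.9861 g/m³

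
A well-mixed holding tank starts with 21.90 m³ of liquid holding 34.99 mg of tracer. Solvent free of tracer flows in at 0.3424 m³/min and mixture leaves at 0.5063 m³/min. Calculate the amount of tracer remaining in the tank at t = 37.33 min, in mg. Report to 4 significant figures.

12.72 mg

Total volume: dV/dt = Q_in − Q_out = -0.163900 m³/min, so V(t) = 21.90 − 0.163900 t and V(37.33) = 15.7816 m³.
Species balance (pure solvent in): dm/dt = −Q_out · m/V(t).
dm/m = −Q_out dt/(V₀ − 0.163900 t); integrating gives ln(m/m₀) = −(Q_out/(Q_in−Q_out)) ln(V/V₀).
m = m₀ (V₀/V)^(Q_out/(Q_in−Q_out)) = 34.99 × (21.90/15.7816)^(-3.08908) = 12.7172 mg.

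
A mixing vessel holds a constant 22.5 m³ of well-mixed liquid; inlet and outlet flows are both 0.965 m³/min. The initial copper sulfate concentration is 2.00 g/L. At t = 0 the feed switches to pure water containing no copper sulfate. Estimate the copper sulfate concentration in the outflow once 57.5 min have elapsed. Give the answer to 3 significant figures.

0.170 g/L

Unsteady species balance (constant V, well mixed): V dC/dt = Q(C_in − C).
Rewrite as dC/dt + C/τ = C_in/τ, τ = V/Q = 23.316 min.
C approaches C_in exponentially: C(t) = C_in + (C₀ − C_in) e^(−t/τ).
C(57.5) = 0 + (2.00 − 0)·e^(−57.5/23.316) = 0 + (2.0000)·0.084914 = 0.16983 g/L.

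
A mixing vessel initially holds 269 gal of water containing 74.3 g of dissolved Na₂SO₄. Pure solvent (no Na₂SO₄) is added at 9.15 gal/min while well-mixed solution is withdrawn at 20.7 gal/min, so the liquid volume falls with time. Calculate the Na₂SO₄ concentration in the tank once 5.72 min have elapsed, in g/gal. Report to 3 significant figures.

0.221 g/gal

Let m(t) be the amount of Na₂SO₄. Volume: V(t) = V₀ + (Q_in − Q_out) t = 269 − 11.550 t; V(5.72) = 202.93 gal.
Solute balance: dm/dt = 0 − Q_out C = −Q_out m/V(t).
dm/m = −Q_out dt/(V₀ − 11.550 t); integrating gives ln(m/m₀) = −(Q_out/(Q_in−Q_out)) ln(V/V₀).
m = m₀ (V₀/V)^(Q_out/(Q_in−Q_out)) = 74.3 × (269/202.93)^(-1.7922) = 44.836 g.
C = m/V = 44.836/202.93 = 0.22094 g/gal.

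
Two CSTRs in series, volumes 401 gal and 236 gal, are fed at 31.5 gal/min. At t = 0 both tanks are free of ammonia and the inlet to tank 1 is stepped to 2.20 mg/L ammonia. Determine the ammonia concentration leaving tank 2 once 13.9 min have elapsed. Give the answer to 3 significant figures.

0.898 mg/L

Time constants: τᵢ = Vᵢ/Q for each well-mixed tank.
τ₁ = 401/31.5 = 12.730 min; τ₂ = 236/31.5 = 7.4921 min.
Tank 1: C₁ = C_in(1 − e^(−t/τ₁)). Tank 2 (τ₁ ≠ τ₂): C₂ = C_in[1 − (τ₁ e^(−t/τ₁) − τ₂ e^(−t/τ₂))/(τ₁ − τ₂)].
At t = 13.9: e^(−t/τ₁) = 0.33558, e^(−t/τ₂) = 0.15641.
C₂ = 2.20·[1 − (12.730·0.33558 − 7.4921·0.15641)/(5.2381)] = 2.20·0.40815 = 0.89793 mg/L.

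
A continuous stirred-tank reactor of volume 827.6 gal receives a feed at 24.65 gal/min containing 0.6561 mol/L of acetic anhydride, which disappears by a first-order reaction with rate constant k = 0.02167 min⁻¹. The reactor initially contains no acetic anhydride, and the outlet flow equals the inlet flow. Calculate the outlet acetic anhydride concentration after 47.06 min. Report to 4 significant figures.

0.3461 mol/L

Accumulation = in − out − consumed: V dC/dt = Q C_in − Q C − k V C.
This is linear with rate a = Q/V + k = 0.0514549 min⁻¹.
C_ss = Q C_in/(Q + kV) = 0.379787 mol/L; C(t) = C_ss + (C₀ − C_ss) e^(−a t).
C(47.06) = 0.379787 + (-0.379787)·e^(−0.0514549·47.06) = 0.379787 + (-0.379787)·0.0887911 = 0.346065 mol/L.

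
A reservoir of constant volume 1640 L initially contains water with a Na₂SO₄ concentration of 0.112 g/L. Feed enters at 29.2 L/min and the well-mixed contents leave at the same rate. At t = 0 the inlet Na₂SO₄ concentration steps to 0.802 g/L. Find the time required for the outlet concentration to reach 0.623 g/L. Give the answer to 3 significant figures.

Species balance on the tank: V dC/dt = Q(C_in − C), so τ = V/Q = 56.164 min.
C(t) = C_in + (C₀ − C_in) e^(−t/τ). Set C = 0.623 and solve for t:
e^(−t/τ) = (C − C_in)/(C₀ − C_in) = (0.623 − 0.802)/(0.112 − 0.802) = 0.25942
t = −τ ln(…) = 56.164 × 1.3493 = 75.783 min.

75.8 min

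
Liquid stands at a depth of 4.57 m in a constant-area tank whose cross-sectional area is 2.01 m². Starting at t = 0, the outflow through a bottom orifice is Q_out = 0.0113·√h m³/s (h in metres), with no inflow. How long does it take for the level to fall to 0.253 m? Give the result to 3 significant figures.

582 s

A dh/dt = −Q_out = −0.0113 √h.
This is separable: 2 d(√h)/dt = −0.0113/A, so √h = √h₀ − (0.0113/(2A)) t.
t = 2A(√h₀ − √h)/0.0113 = 2·2.01·(√4.57 − √0.253)/0.0113
  = 4.0200 × (2.1378 − 0.50299) / 0.0113 = 581.57 s.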